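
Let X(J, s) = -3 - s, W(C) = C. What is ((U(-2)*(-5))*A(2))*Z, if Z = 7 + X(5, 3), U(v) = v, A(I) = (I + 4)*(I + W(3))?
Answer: 300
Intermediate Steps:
A(I) = (3 + I)*(4 + I) (A(I) = (I + 4)*(I + 3) = (4 + I)*(3 + I) = (3 + I)*(4 + I))
Z = 1 (Z = 7 + (-3 - 1*3) = 7 + (-3 - 3) = 7 - 6 = 1)
((U(-2)*(-5))*A(2))*Z = ((-2*(-5))*(12 + 2**2 + 7*2))*1 = (10*(12 + 4 + 14))*1 = (10*30)*1 = 300*1 = 300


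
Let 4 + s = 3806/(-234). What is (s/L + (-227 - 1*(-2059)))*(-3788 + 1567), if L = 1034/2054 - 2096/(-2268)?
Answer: -3356191561057/831287 ≈ -4.0373e+6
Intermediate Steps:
s = -2371/117 (s = -4 + 3806/(-234) = -4 + 3806*(-1/234) = -4 - 1903/117 = -2371/117 ≈ -20.265)
L = 831287/582309 (L = 1034*(1/2054) - 2096*(-1/2268) = 517/1027 + 524/567 = 831287/582309 ≈ 1.4276)
(s/L + (-227 - 1*(-2059)))*(-3788 + 1567) = (-2371/(117*831287/582309) + (-227 - 1*(-2059)))*(-3788 + 1567) = (-2371/117*582309/831287 + (-227 + 2059))*(-2221) = (-11800467/831287 + 1832)*(-2221) = (1511117317/831287)*(-2221) = -3356191561057/831287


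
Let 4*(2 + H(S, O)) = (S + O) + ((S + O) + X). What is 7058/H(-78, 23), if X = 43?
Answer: -28232/75 ≈ -376.43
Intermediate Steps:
H(S, O) = 35/4 + O/2 + S/2 (H(S, O) = -2 + ((S + O) + ((S + O) + 43))/4 = -2 + ((O + S) + ((O + S) + 43))/4 = -2 + ((O + S) + (43 + O + S))/4 = -2 + (43 + 2*O + 2*S)/4 = -2 + (43/4 + O/2 + S/2) = 35/4 + O/2 + S/2)
7058/H(-78, 23) = 7058/(35/4 + (½)*23 + (½)*(-78)) = 7058/(35/4 + 23/2 - 39) = 7058/(-75/4) = 7058*(-4/75) = -28232/75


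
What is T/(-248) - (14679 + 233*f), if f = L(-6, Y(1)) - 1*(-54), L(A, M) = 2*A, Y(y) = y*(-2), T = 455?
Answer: -6067775/248 ≈ -24467.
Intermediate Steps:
Y(y) = -2*y
f = 42 (f = 2*(-6) - 1*(-54) = -12 + 54 = 42)
T/(-248) - (14679 + 233*f) = 455/(-248) - 233/(1/(42 + 63)) = 455*(-1/248) - 233/(1/105) = -455/248 - 233/1/105 = -455/248 - 233*105 = -455/248 - 24465 = -6067775/248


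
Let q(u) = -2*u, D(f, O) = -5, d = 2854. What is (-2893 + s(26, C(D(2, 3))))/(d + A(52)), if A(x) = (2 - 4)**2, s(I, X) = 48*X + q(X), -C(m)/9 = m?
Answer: -823/2858 ≈ -0.28796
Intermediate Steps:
C(m) = -9*m
s(I, X) = 46*X (s(I, X) = 48*X - 2*X = 46*X)
A(x) = 4 (A(x) = (-2)**2 = 4)
(-2893 + s(26, C(D(2, 3))))/(d + A(52)) = (-2893 + 46*(-9*(-5)))/(2854 + 4) = (-2893 + 46*45)/2858 = (-2893 + 2070)*(1/2858) = -823*1/2858 = -823/2858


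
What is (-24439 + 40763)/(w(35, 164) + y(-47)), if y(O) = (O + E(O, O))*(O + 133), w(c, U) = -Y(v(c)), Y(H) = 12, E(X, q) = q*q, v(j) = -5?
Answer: 583/6640 ≈ 0.087801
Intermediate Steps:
E(X, q) = q**2
w(c, U) = -12 (w(c, U) = -1*12 = -12)
y(O) = (133 + O)*(O + O**2) (y(O) = (O + O**2)*(O + 133) = (O + O**2)*(133 + O) = (133 + O)*(O + O**2))
(-24439 + 40763)/(w(35, 164) + y(-47)) = (-24439 + 40763)/(-12 - 47*(133 + (-47)**2 + 134*(-47))) = 16324/(-12 - 47*(133 + 2209 - 6298)) = 16324/(-12 - 47*(-3956)) = 16324/(-12 + 185932) = 16324/185920 = 16324*(1/185920) = 583/6640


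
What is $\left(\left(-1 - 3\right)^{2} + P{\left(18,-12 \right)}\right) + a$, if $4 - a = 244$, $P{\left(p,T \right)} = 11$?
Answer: $-213$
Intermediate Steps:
$a = -240$ ($a = 4 - 244 = -240$)
$\left(\left(-1 - 3\right)^{2} + P{\left(18,-12 \right)}\right) + a = \left(\left(-1 - 3\right)^{2} + 11\right) - 240 = \left(\left(-4\right)^{2} + 11\right) - 240 = \left(16 + 11\right) - 240 = 27 - 240 = -213$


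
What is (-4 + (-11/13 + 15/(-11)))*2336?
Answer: -2074368/143 ≈ -14506.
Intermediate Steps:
(-4 + (-11/13 + 15/(-11)))*2336 = (-4 + (-11*1/13 + 15*(-1/11)))*2336 = (-4 + (-11/13 - 15/11))*2336 = (-4 - 316/143)*2336 = -888/143*2336 = -2074368/143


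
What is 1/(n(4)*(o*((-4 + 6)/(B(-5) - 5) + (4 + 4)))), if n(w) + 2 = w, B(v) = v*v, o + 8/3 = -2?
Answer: -5/378 ≈ -0.013228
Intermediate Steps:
o = -14/3 (o = -8/3 - 2 = -14/3 ≈ -4.6667)
B(v) = v**2
n(w) = -2 + w
1/(n(4)*(o*((-4 + 6)/(B(-5) - 5) + (4 + 4)))) = 1/((-2 + 4)*(-14*((-4 + 6)/((-5)**2 - 5) + (4 + 4))/3)) = 1/(2*(-14*(2/(25 - 5) + 8)/3)) = 1/(2*(-14*(2/20 + 8)/3)) = 1/(2*(-14*(2*(1/20) + 8)/3)) = 1/(2*(-14*(1/10 + 8)/3)) = 1/(2*(-14/3*81/10)) = 1/(2*(-189/5)) = 1/(-378/5) = -5/378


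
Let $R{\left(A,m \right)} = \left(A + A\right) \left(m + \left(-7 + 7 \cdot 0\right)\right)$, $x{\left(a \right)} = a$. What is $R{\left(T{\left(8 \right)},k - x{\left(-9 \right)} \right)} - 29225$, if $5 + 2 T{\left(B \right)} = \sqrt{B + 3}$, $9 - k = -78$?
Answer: $-29670 + 89 \sqrt{11} \approx -29375.0$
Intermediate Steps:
$k = 87$ ($k = 9 - -78 = 9 + 78 = 87$)
$T{\left(B \right)} = - \frac{5}{2} + \frac{\sqrt{3 + B}}{2}$ ($T{\left(B \right)} = - \frac{5}{2} + \frac{\sqrt{B + 3}}{2} = - \frac{5}{2} + \frac{\sqrt{3 + B}}{2}$)
$R{\left(A,m \right)} = 2 A \left(-7 + m\right)$ ($R{\left(A,m \right)} = 2 A \left(m + \left(-7 + 0\right)\right) = 2 A \left(m - 7\right) = 2 A \left(-7 + m\right)$)
$R{\left(T{\left(8 \right)},k - x{\left(-9 \right)} \right)} - 29225 = 2 \left(- \frac{5}{2} + \frac{\sqrt{3 + 8}}{2}\right) \left(-7 + \left(87 - -9\right)\right) - 29225 = 2 \left(- \frac{5}{2} + \frac{\sqrt{11}}{2}\right) \left(-7 + \left(87 + 9\right)\right) - 29225 = 2 \left(- \frac{5}{2} + \frac{\sqrt{11}}{2}\right) \left(-7 + 96\right) - 29225 = 2 \left(- \frac{5}{2} + \frac{\sqrt{11}}{2}\right) 89 - 29225 = \left(-445 + 89 \sqrt{11}\right) - 29225 = -29670 + 89 \sqrt{11}$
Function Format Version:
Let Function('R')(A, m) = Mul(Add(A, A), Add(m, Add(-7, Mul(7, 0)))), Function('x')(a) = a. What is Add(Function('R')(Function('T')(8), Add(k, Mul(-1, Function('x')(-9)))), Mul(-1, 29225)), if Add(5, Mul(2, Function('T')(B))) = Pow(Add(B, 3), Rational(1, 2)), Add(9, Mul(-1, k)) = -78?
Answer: Add(-29670, Mul(89, Pow(11, Rational(1, 2)))) ≈ -29375.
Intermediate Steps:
k = 87 (k = Add(9, Mul(-1, -78)) = Add(9, 78) = 87)
Function('T')(B) = Add(Rational(-5, 2), Mul(Rational(1, 2), Pow(Add(3, B), Rational(1, 2)))) (Function('T')(B) = Add(Rational(-5, 2), Mul(Rational(1, 2), Pow(Add(B, 3), Rational(1, 2)))) = Add(Rational(-5, 2), Mul(Rational(1, 2), Pow(Add(3, B), Rational(1, 2)))))
Function('R')(A, m) = Mul(2, A, Add(-7, m)) (Function('R')(A, m) = Mul(Mul(2, A), Add(m, Add(-7, 0))) = Mul(Mul(2, A), Add(m, -7)) = Mul(Mul(2, A), Add(-7, m)) = Mul(2, A, Add(-7, m)))
Add(Function('R')(Function('T')(8), Add(k, Mul(-1, Function('x')(-9)))), Mul(-1, 29225)) = Add(Mul(2, Add(Rational(-5, 2), Mul(Rational(1, 2), Pow(Add(3, 8), Rational(1, 2)))), Add(-7, Add(87, Mul(-1, -9)))), Mul(-1, 29225)) = Add(Mul(2, Add(Rational(-5, 2), Mul(Rational(1, 2), Pow(11, Rational(1, 2)))), Add(-7, Add(87, 9))), -29225) = Add(Mul(2, Add(Rational(-5, 2), Mul(Rational(1, 2), Pow(11, Rational(1, 2)))), Add(-7, 96)), -29225) = Add(Mul(2, Add(Rational(-5, 2), Mul(Rational(1, 2), Pow(11, Rational(1, 2)))), 89), -29225) = Add(Add(-445, Mul(89, Pow(11, Rational(1, 2)))), -29225) = Add(-29670, Mul(89, Pow(11, Rational(1, 2))))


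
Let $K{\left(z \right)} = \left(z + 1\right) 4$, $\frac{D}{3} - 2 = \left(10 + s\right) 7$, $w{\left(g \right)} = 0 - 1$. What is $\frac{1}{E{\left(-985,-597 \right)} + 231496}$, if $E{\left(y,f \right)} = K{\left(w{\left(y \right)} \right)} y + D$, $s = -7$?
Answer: $\frac{1}{231565} \approx 4.3184 \cdot 10^{-6}$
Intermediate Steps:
$w{\left(g \right)} = -1$ ($w{\left(g \right)} = 0 - 1 = -1$)
$D = 69$ ($D = 6 + 3 \left(10 - 7\right) 7 = 6 + 3 \cdot 3 \cdot 7 = 6 + 3 \cdot 21 = 6 + 63 = 69$)
$K{\left(z \right)} = 4 + 4 z$ ($K{\left(z \right)} = \left(1 + z\right) 4 = 4 + 4 z$)
$E{\left(y,f \right)} = 69$ ($E{\left(y,f \right)} = \left(4 + 4 \left(-1\right)\right) y + 69 = \left(4 - 4\right) y + 69 = 0 y + 69 = 0 + 69 = 69$)
$\frac{1}{E{\left(-985,-597 \right)} + 231496} = \frac{1}{69 + 231496} = \frac{1}{231565}$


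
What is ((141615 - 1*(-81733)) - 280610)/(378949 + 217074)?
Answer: -57262/596023 ≈ -0.096074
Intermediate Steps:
((141615 - 1*(-81733)) - 280610)/(378949 + 217074) = ((141615 + 81733) - 280610)/596023 = (223348 - 280610)*(1/596023) = -57262*1/596023 = -57262/596023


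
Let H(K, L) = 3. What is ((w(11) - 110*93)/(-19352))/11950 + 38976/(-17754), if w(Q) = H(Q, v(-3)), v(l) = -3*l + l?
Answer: -1502211312707/684287687600 ≈ -2.1953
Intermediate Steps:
v(l) = -2*l
w(Q) = 3
((w(11) - 110*93)/(-19352))/11950 + 38976/(-17754) = ((3 - 110*93)/(-19352))/11950 + 38976/(-17754) = ((3 - 10230)*(-1/19352))*(1/11950) + 38976*(-1/17754) = -10227*(-1/19352)*(1/11950) - 6496/2959 = (10227/19352)*(1/11950) - 6496/2959 = 10227/231256400 - 6496/2959 = -1502211312707/684287687600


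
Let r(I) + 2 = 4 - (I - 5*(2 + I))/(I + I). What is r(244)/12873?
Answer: 327/1047004 ≈ 0.00031232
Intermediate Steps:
r(I) = 2 - (-10 - 4*I)/(2*I) (r(I) = -2 + (4 - (I - 5*(2 + I))/(I + I)) = -2 + (4 - (I + (-10 - 5*I))/(2*I)) = -2 + (4 - (-10 - 4*I)*1/(2*I)) = -2 + (4 - (-10 - 4*I)/(2*I)) = 2 - (-10 - 4*I)/(2*I))
r(244)/12873 = (4 + 5/244)/12873 = (4 + 5*(1/244))*(1/12873) = (4 + 5/244)*(1/12873) = (981/244)*(1/12873) = 327/1047004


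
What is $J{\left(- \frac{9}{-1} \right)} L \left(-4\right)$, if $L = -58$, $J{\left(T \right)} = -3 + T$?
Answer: $1392$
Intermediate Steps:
$J{\left(- \frac{9}{-1} \right)} L \left(-4\right) = \left(-3 - \frac{9}{-1}\right) \left(-58\right) \left(-4\right) = \left(-3 - -9\right) \left(-58\right) \left(-4\right) = \left(-3 + 9\right) \left(-58\right) \left(-4\right) = 6 \left(-58\right) \left(-4\right) = \left(-348\right) \left(-4\right) = 1392$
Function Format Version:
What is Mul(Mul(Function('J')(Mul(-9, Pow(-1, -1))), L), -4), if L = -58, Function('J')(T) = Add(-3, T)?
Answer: 1392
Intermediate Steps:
Mul(Mul(Function('J')(Mul(-9, Pow(-1, -1))), L), -4) = Mul(Mul(Add(-3, Mul(-9, Pow(-1, -1))), -58), -4) = Mul(Mul(Add(-3, Mul(-9, -1)), -58), -4) = Mul(Mul(Add(-3, 9), -58), -4) = Mul(Mul(6, -58), -4) = Mul(-348, -4) = 1392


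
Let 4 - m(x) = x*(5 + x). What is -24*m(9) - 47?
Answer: 2881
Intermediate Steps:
m(x) = 4 - x*(5 + x)
-24*m(9) - 47 = -24*(4 - 1*9**2 - 5*9) - 47 = -24*(4 - 1*81 - 45) - 47 = -24*(4 - 81 - 45) - 47 = -24*(-122) - 47 = 2928 - 47 = 2881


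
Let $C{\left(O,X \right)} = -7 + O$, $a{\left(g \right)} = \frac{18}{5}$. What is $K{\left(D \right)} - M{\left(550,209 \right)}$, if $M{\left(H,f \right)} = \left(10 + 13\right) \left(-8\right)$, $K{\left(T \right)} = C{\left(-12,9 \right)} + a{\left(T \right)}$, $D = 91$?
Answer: $\frac{843}{5} \approx 168.6$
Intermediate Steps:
$a{\left(g \right)} = \frac{18}{5}$ ($a{\left(g \right)} = 18 \cdot \frac{1}{5} = \frac{18}{5}$)
$K{\left(T \right)} = - \frac{77}{5}$ ($K{\left(T \right)} = \left(-7 - 12\right) + \frac{18}{5} = -19 + \frac{18}{5} = - \frac{77}{5}$)
$M{\left(H,f \right)} = -184$ ($M{\left(H,f \right)} = 23 \left(-8\right) = -184$)
$K{\left(D \right)} - M{\left(550,209 \right)} = - \frac{77}{5} - -184 = - \frac{77}{5} + 184 = \frac{843}{5}$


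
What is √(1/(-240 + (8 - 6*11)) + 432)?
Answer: √38363030/298 ≈ 20.785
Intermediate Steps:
√(1/(-240 + (8 - 6*11)) + 432) = √(1/(-240 + (8 - 66)) + 432) = √(1/(-240 - 58) + 432) = √(1/(-298) + 432) = √(-1/298 + 432) = √(128735/298) = √38363030/298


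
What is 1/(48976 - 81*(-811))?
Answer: 1/114667 ≈ 8.7209e-6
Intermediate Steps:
1/(48976 - 81*(-811)) = 1/(48976 + 65691) = 1/114667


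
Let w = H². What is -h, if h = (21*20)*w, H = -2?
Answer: -1680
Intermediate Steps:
w = 4 (w = (-2)² = 4)
h = 1680 (h = (21*20)*4 = 420*4 = 1680)
-h = -1*1680 = -1680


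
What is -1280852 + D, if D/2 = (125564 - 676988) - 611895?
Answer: -3607490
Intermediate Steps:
D = -2326638 (D = 2*((125564 - 676988) - 611895) = 2*(-551424 - 611895) = 2*(-1163319) = -2326638)
-1280852 + D = -1280852 - 2326638 = -3607490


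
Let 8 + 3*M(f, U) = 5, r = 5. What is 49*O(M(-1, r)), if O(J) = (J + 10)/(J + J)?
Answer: -441/2 ≈ -220.50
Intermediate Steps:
M(f, U) = -1 (M(f, U) = -8/3 + (⅓)*5 = -8/3 + 5/3 = -1)
O(J) = (10 + J)/(2*J) (O(J) = (10 + J)/((2*J)) = (10 + J)*(1/(2*J)) = (10 + J)/(2*J))
49*O(M(-1, r)) = 49*((½)*(10 - 1)/(-1)) = 49*((½)*(-1)*9) = 49*(-9/2) = -441/2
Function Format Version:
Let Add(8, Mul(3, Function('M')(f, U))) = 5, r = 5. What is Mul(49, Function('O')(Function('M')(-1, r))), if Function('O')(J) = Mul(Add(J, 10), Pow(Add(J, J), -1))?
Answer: Rational(-441, 2) ≈ -220.50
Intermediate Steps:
Function('M')(f, U) = -1 (Function('M')(f, U) = Add(Rational(-8, 3), Mul(Rational(1, 3), 5)) = Add(Rational(-8, 3), Rational(5, 3)) = -1)
Function('O')(J) = Mul(Rational(1, 2), Pow(J, -1), Add(10, J)) (Function('O')(J) = Mul(Add(10, J), Pow(Mul(2, J), -1)) = Mul(Add(10, J), Mul(Rational(1, 2), Pow(J, -1))) = Mul(Rational(1, 2), Pow(J, -1), Add(10, J)))
Mul(49, Function('O')(Function('M')(-1, r))) = Mul(49, Mul(Rational(1, 2), Pow(-1, -1), Add(10, -1))) = Mul(49, Mul(Rational(1, 2), -1, 9)) = Mul(49, Rational(-9, 2)) = Rational(-441, 2)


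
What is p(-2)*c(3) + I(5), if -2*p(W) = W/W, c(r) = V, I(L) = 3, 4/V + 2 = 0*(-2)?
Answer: 4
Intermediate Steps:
V = -2 (V = 4/(-2 + 0*(-2)) = 4/(-2 + 0) = 4/(-2) = 4*(-½) = -2)
c(r) = -2
p(W) = -½ (p(W) = -W/(2*W) = -½*1 = -½)
p(-2)*c(3) + I(5) = -½*(-2) + 3 = 1 + 3 = 4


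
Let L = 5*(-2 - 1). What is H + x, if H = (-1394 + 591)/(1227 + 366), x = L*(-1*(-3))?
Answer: -72488/1593 ≈ -45.504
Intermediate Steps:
L = -15 (L = 5*(-3) = -15)
x = -45 (x = -(-15)*(-3) = -15*3 = -45)
H = -803/1593 ≈ -0.50408
H + x = -803/1593 - 45 = -72488/1593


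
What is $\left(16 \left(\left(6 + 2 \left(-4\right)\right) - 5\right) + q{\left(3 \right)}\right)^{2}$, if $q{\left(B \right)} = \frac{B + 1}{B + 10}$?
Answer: $\frac{2108304}{169} \approx 12475.0$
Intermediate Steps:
$q{\left(B \right)} = \frac{1 + B}{10 + B}$
$\left(16 \left(\left(6 + 2 \left(-4\right)\right) - 5\right) + q{\left(3 \right)}\right)^{2} = \left(16 \left(\left(6 + 2 \left(-4\right)\right) - 5\right) + \frac{1 + 3}{10 + 3}\right)^{2} = \left(16 \left(\left(6 - 8\right) - 5\right) + \frac{1}{13} \cdot 4\right)^{2} = \left(16 \left(-2 - 5\right) + \frac{1}{13} \cdot 4\right)^{2} = \left(16 \left(-7\right) + \frac{4}{13}\right)^{2} = \left(-112 + \frac{4}{13}\right)^{2} = \left(- \frac{1452}{13}\right)^{2} = \frac{2108304}{169}$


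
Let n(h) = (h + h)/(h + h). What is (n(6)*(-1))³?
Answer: -1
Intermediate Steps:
n(h) = 1 (n(h) = (2*h)/((2*h)) = (2*h)*(1/(2*h)) = 1)
(n(6)*(-1))³ = (1*(-1))³ = (-1)³ = -1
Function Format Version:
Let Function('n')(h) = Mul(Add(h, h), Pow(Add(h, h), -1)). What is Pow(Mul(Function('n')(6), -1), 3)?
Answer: -1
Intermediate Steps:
Function('n')(h) = 1 (Function('n')(h) = Mul(Mul(2, h), Pow(Mul(2, h), -1)) = Mul(Mul(2, h), Mul(Rational(1, 2), Pow(h, -1))) = 1)
Pow(Mul(Function('n')(6), -1), 3) = Pow(Mul(1, -1), 3) = Pow(-1, 3) = -1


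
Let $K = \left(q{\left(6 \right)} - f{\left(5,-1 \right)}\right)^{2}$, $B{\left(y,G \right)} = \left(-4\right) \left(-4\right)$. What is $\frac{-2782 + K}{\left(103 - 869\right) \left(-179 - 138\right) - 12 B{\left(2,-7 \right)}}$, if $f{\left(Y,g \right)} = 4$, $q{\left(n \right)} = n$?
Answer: $- \frac{1389}{121315} \approx -0.01145$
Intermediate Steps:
$B{\left(y,G \right)} = 16$
$K = 4$ ($K = \left(6 - 4\right)^{2} = 2^{2} = 4$)
$\frac{-2782 + K}{\left(103 - 869\right) \left(-179 - 138\right) - 12 B{\left(2,-7 \right)}} = \frac{-2782 + 4}{\left(103 - 869\right) \left(-179 - 138\right) - 192} = - \frac{2778}{\left(-766\right) \left(-317\right) - 192} = - \frac{2778}{242822 - 192} = - \frac{2778}{242630} = \left(-2778\right) \frac{1}{242630} = - \frac{1389}{121315}$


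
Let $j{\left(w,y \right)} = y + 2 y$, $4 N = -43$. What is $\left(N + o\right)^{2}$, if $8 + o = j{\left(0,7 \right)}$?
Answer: $\frac{81}{16} \approx 5.0625$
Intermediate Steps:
$N = - \frac{43}{4}$ ($N = \frac{1}{4} \left(-43\right) = - \frac{43}{4} \approx -10.75$)
$j{\left(w,y \right)} = 3 y$
$o = 13$ ($o = -8 + 3 \cdot 7 = -8 + 21 = 13$)
$\left(N + o\right)^{2} = \left(- \frac{43}{4} + 13\right)^{2} = \left(\frac{9}{4}\right)^{2} = \frac{81}{16}$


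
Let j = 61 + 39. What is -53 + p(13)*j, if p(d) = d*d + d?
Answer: 18147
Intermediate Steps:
p(d) = d + d**2 (p(d) = d**2 + d = d + d**2)
j = 100
-53 + p(13)*j = -53 + (13*(1 + 13))*100 = -53 + (13*14)*100 = -53 + 182*100 = -53 + 18200 = 18147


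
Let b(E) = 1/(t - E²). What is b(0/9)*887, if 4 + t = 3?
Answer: -887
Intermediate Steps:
t = -1 (t = -4 + 3 = -1)
b(E) = 1/(-1 - E²)
b(0/9)*887 = -1/(1 + (0/9)²)*887 = -1/(1 + (0*(⅑))²)*887 = -1/(1 + 0²)*887 = -1/(1 + 0)*887 = -1/1*887 = -1*1*887 = -1*887 = -887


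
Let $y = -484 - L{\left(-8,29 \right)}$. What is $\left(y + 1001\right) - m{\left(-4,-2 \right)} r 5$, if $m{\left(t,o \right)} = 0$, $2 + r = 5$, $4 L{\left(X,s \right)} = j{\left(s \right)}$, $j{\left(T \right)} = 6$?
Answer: $\frac{1031}{2} \approx 515.5$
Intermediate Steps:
$L{\left(X,s \right)} = \frac{3}{2}$ ($L{\left(X,s \right)} = \frac{1}{4} \cdot 6 = \frac{3}{2}$)
$y = - \frac{971}{2}$ ($y = -484 - \frac{3}{2} = - \frac{971}{2} \approx -485.5$)
$r = 3$ ($r = -2 + 5 = 3$)
$\left(y + 1001\right) - m{\left(-4,-2 \right)} r 5 = \left(- \frac{971}{2} + 1001\right) - 0 \cdot 3 \cdot 5 = \frac{1031}{2} - 0 \cdot 5 = \frac{1031}{2} - 0 = \frac{1031}{2} + 0 = \frac{1031}{2}$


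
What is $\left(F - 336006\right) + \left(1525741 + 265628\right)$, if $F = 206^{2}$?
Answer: $1497799$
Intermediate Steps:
$F = 42436$
$\left(F - 336006\right) + \left(1525741 + 265628\right) = \left(42436 - 336006\right) + \left(1525741 + 265628\right) = -293570 + 1791369 = 1497799$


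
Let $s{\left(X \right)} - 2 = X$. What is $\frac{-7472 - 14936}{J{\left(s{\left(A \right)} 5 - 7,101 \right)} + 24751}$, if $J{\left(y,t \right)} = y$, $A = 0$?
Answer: $- \frac{11204}{12377} \approx -0.90523$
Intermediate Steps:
$s{\left(X \right)} = 2 + X$
$\frac{-7472 - 14936}{J{\left(s{\left(A \right)} 5 - 7,101 \right)} + 24751} = \frac{-7472 - 14936}{\left(\left(2 + 0\right) 5 - 7\right) + 24751} = - \frac{22408}{\left(2 \cdot 5 - 7\right) + 24751} = - \frac{22408}{\left(10 - 7\right) + 24751} = - \frac{22408}{3 + 24751} = - \frac{22408}{24754} = \left(-22408\right) \frac{1}{24754} = - \frac{11204}{12377}$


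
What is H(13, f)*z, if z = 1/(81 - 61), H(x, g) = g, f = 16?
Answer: ⅘ ≈ 0.80000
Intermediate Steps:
z = 1/20 ≈ 0.050000
H(13, f)*z = 16*(1/20) = ⅘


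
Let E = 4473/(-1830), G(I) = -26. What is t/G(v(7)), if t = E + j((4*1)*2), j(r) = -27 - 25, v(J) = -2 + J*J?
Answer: 33211/15860 ≈ 2.0940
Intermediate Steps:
v(J) = -2 + J**2
j(r) = -52
E = -1491/610 (E = 4473*(-1/1830) = -1491/610 ≈ -2.4443)
t = -33211/610 (t = -1491/610 - 52 = -33211/610 ≈ -54.444)
t/G(v(7)) = -33211/610/(-26) = -33211/610*(-1/26) = 33211/15860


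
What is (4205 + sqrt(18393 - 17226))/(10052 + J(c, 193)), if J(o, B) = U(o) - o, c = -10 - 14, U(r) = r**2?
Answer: 4205/10652 + sqrt(1167)/10652 ≈ 0.39797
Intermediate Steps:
c = -24
J(o, B) = o**2 - o
(4205 + sqrt(18393 - 17226))/(10052 + J(c, 193)) = (4205 + sqrt(18393 - 17226))/(10052 - 24*(-1 - 24)) = (4205 + sqrt(1167))/(10052 - 24*(-25)) = (4205 + sqrt(1167))/(10052 + 600) = (4205 + sqrt(1167))/10652 = (4205 + sqrt(1167))*(1/10652) = 4205/10652 + sqrt(1167)/10652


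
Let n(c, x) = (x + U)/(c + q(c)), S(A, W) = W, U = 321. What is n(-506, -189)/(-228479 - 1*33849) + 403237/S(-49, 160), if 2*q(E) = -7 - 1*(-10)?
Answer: 1212867942953/481252640 ≈ 2520.2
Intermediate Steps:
q(E) = 3/2 (q(E) = (-7 - 1*(-10))/2 = (-7 + 10)/2 = (1/2)*3 = 3/2)
n(c, x) = (321 + x)/(3/2 + c) (n(c, x) = (x + 321)/(c + 3/2) = (321 + x)/(3/2 + c))
n(-506, -189)/(-228479 - 1*33849) + 403237/S(-49, 160) = (2*(321 - 189)/(3 + 2*(-506)))/(-228479 - 1*33849) + 403237/160 = (2*132/(3 - 1012))/(-228479 - 33849) + 403237*(1/160) = (2*132/(-1009))/(-262328) + 403237/160 = (2*(-1/1009)*132)*(-1/262328) + 403237/160 = -264/1009*(-1/262328) + 403237/160 = 3/3007829 + 403237/160 = 1212867942953/481252640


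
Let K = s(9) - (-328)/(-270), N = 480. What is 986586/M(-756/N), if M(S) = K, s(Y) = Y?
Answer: 133189110/1051 ≈ 1.2673e+5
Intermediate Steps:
K = 1051/135 (K = 9 - (-328)/(-270) = 9 - (-328)*(-1)/270 = 9 - 1*164/135 = 9 - 164/135 = 1051/135 ≈ 7.7852)
M(S) = 1051/135
986586/M(-756/N) = 986586/(1051/135) = 986586*(135/1051) = 133189110/1051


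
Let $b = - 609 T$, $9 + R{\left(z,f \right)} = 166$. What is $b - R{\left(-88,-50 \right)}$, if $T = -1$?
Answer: $452$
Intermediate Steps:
$R{\left(z,f \right)} = 157$ ($R{\left(z,f \right)} = -9 + 166 = 157$)
$b = 609$ ($b = - 609 \left(-1\right) = \left(-1\right) \left(-609\right) = 609$)
$b - R{\left(-88,-50 \right)} = 609 - 157 = 452$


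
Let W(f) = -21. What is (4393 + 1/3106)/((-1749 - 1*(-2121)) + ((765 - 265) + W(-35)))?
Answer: 13644659/2643206 ≈ 5.1622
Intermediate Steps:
(4393 + 1/3106)/((-1749 - 1*(-2121)) + ((765 - 265) + W(-35))) = (4393 + 1/3106)/((-1749 - 1*(-2121)) + ((765 - 265) - 21)) = (4393 + 1/3106)/((-1749 + 2121) + (500 - 21)) = 13644659/(3106*(372 + 479)) = (13644659/3106)/851 = (13644659/3106)*(1/851) = 13644659/2643206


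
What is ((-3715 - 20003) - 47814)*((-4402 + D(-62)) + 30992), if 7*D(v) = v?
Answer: -13309816176/7 ≈ -1.9014e+9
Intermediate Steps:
D(v) = v/7
((-3715 - 20003) - 47814)*((-4402 + D(-62)) + 30992) = ((-3715 - 20003) - 47814)*((-4402 + (⅐)*(-62)) + 30992) = (-23718 - 47814)*((-4402 - 62/7) + 30992) = -71532*(-30876/7 + 30992) = -71532*186068/7 = -13309816176/7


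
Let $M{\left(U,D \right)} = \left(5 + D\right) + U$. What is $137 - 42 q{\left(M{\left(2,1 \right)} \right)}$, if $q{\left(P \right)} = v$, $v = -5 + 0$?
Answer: $347$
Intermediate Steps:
$M{\left(U,D \right)} = 5 + D + U$
$v = -5$
$q{\left(P \right)} = -5$
$137 - 42 q{\left(M{\left(2,1 \right)} \right)} = 137 - -210 = 137 + 210 = 347$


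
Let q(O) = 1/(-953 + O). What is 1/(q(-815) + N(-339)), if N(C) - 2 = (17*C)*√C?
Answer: 6249880/35193418901311009 + 18014123712*I*√339/35193418901311009 ≈ 1.7759e-10 + 9.4244e-6*I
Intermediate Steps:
N(C) = 2 + 17*C^(3/2) (N(C) = 2 + (17*C)*√C = 2 + 17*C^(3/2))
1/(q(-815) + N(-339)) = 1/(1/(-953 - 815) + (2 + 17*(-339)^(3/2))) = 1/(1/(-1768) + (2 + 17*(-339*I*√339))) = 1/(-1/1768 + (2 - 5763*I*√339)) = 1/(3535/1768 - 5763*I*√339)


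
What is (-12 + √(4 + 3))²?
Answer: (12 - √7)² ≈ 87.502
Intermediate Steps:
(-12 + √(4 + 3))² = (-12 + √7)²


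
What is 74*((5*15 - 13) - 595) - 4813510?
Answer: -4852952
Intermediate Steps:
74*((5*15 - 13) - 595) - 4813510 = 74*((75 - 13) - 595) - 4813510 = 74*(62 - 595) - 4813510 = 74*(-533) - 4813510 = -39442 - 4813510 = -4852952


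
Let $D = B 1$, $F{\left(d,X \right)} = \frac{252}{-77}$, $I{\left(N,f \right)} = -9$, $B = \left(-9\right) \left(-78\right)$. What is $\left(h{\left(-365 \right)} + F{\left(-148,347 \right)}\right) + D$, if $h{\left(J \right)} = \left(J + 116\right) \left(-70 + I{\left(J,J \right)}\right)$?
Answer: $\frac{224067}{11} \approx 20370.0$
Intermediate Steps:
$B = 702$
$F{\left(d,X \right)} = - \frac{36}{11}$ ($F{\left(d,X \right)} = 252 \left(- \frac{1}{77}\right) = - \frac{36}{11}$)
$h{\left(J \right)} = -9164 - 79 J$ ($h{\left(J \right)} = \left(J + 116\right) \left(-70 - 9\right) = \left(116 + J\right) \left(-79\right) = -9164 - 79 J$)
$D = 702$ ($D = 702 \cdot 1 = 702$)
$\left(h{\left(-365 \right)} + F{\left(-148,347 \right)}\right) + D = \left(\left(-9164 - -28835\right) - \frac{36}{11}\right) + 702 = \left(\left(-9164 + 28835\right) - \frac{36}{11}\right) + 702 = \left(19671 - \frac{36}{11}\right) + 702 = \frac{216345}{11} + 702 = \frac{224067}{11}$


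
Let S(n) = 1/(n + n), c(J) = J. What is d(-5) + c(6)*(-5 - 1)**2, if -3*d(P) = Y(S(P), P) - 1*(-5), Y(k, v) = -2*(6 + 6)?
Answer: 667/3 ≈ 222.33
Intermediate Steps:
S(n) = 1/(2*n)
Y(k, v) = -24 (Y(k, v) = -2*12 = -24)
d(P) = 19/3 (d(P) = -(-24 - 1*(-5))/3 = -(-24 + 5)/3 = -1/3*(-19) = 19/3)
d(-5) + c(6)*(-5 - 1)**2 = 19/3 + 6*(-5 - 1)**2 = 19/3 + 6*(-6)**2 = 19/3 + 6*36 = 19/3 + 216 = 667/3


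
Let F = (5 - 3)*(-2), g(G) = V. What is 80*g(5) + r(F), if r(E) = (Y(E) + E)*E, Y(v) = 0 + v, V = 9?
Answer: 752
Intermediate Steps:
g(G) = 9
Y(v) = v
F = -4 (F = 2*(-2) = -4)
r(E) = 2*E² (r(E) = (E + E)*E = (2*E)*E = 2*E²)
80*g(5) + r(F) = 80*9 + 2*(-4)² = 720 + 2*16 = 720 + 32 = 752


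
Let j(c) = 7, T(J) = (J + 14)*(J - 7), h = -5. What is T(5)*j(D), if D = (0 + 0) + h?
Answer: -266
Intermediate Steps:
D = -5 (D = (0 + 0) - 5 = 0 - 5 = -5)
T(J) = (-7 + J)*(14 + J) (T(J) = (14 + J)*(-7 + J) = (-7 + J)*(14 + J))
T(5)*j(D) = (-98 + 5² + 7*5)*7 = (-98 + 25 + 35)*7 = -38*7 = -266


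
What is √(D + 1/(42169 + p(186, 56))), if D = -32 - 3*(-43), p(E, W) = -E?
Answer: 4*√10685597126/41983 ≈ 9.8489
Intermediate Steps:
D = 97 (D = -32 + 129 = 97)
√(D + 1/(42169 + p(186, 56))) = √(97 + 1/(42169 - 1*186)) = √(97 + 1/(42169 - 186)) = √(97 + 1/41983) = √(4072352/41983) = 4*√10685597126/41983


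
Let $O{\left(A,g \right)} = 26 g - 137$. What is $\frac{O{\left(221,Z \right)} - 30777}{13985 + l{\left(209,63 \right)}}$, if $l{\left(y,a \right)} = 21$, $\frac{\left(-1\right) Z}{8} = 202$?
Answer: $- \frac{36465}{7003} \approx -5.2071$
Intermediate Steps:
$Z = -1616$ ($Z = \left(-8\right) 202 = -1616$)
$O{\left(A,g \right)} = -137 + 26 g$
$\frac{O{\left(221,Z \right)} - 30777}{13985 + l{\left(209,63 \right)}} = \frac{\left(-137 + 26 \left(-1616\right)\right) - 30777}{13985 + 21} = \frac{\left(-137 - 42016\right) - 30777}{14006} = \left(-42153 - 30777\right) \frac{1}{14006} = \left(-72930\right) \frac{1}{14006} = - \frac{36465}{7003}$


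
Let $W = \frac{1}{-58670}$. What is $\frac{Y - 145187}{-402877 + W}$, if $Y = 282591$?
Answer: $- \frac{8061492680}{23636793591} \approx -0.34106$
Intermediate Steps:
$W = - \frac{1}{58670} \approx -1.7044 \cdot 10^{-5}$
$\frac{Y - 145187}{-402877 + W} = \frac{282591 - 145187}{-402877 - \frac{1}{58670}} = \frac{137404}{- \frac{23636793591}{58670}} = 137404 \left(- \frac{58670}{23636793591}\right) = - \frac{8061492680}{23636793591}$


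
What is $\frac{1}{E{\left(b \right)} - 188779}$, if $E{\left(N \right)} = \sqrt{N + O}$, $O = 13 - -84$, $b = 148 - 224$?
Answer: $- \frac{188779}{35637510820} - \frac{\sqrt{21}}{35637510820} \approx -5.2973 \cdot 10^{-6}$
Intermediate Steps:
$b = -76$ ($b = 148 - 224 = -76$)
$O = 97$ ($O = 13 + 84 = 97$)
$E{\left(N \right)} = \sqrt{97 + N}$ ($E{\left(N \right)} = \sqrt{N + 97} = \sqrt{97 + N}$)
$\frac{1}{E{\left(b \right)} - 188779} = \frac{1}{\sqrt{97 - 76} - 188779} = \frac{1}{\sqrt{21} - 188779} = \frac{1}{-188779 + \sqrt{21}}$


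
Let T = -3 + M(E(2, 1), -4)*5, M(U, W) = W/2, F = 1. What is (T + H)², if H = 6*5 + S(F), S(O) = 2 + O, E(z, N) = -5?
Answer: 400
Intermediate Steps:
M(U, W) = W/2 (M(U, W) = W*(½) = W/2)
T = -13 (T = -3 + ((½)*(-4))*5 = -3 - 2*5 = -3 - 10 = -13)
H = 33 (H = 6*5 + (2 + 1) = 30 + 3 = 33)
(T + H)² = (-13 + 33)² = 20² = 400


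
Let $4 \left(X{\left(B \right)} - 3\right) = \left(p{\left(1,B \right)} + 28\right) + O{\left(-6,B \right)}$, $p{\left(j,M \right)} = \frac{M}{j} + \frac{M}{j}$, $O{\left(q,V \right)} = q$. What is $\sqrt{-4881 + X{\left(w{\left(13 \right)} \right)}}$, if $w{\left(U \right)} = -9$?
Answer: $i \sqrt{4877} \approx 69.836 i$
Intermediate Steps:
$p{\left(j,M \right)} = \frac{2 M}{j}$
$X{\left(B \right)} = \frac{17}{2} + \frac{B}{2}$ ($X{\left(B \right)} = 3 + \frac{\left(\frac{2 B}{1} + 28\right) - 6}{4} = 3 + \frac{\left(2 B 1 + 28\right) - 6}{4} = 3 + \frac{\left(2 B + 28\right) - 6}{4} = 3 + \frac{\left(28 + 2 B\right) - 6}{4} = 3 + \frac{22 + 2 B}{4} = 3 + \left(\frac{11}{2} + \frac{B}{2}\right) = \frac{17}{2} + \frac{B}{2}$)
$\sqrt{-4881 + X{\left(w{\left(13 \right)} \right)}} = \sqrt{-4881 + \left(\frac{17}{2} + \frac{1}{2} \left(-9\right)\right)} = \sqrt{-4881 + \left(\frac{17}{2} - \frac{9}{2}\right)} = \sqrt{-4881 + 4} = \sqrt{-4877} = i \sqrt{4877}$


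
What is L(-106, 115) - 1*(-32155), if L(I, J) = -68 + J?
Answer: 32202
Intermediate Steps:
L(-106, 115) - 1*(-32155) = (-68 + 115) - 1*(-32155) = 47 + 32155 = 32202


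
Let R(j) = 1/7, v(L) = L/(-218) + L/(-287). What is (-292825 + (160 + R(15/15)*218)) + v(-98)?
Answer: -9154440208/31283 ≈ -2.9263e+5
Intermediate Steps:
v(L) = -505*L/62566 (v(L) = L*(-1/218) + L*(-1/287) = -L/218 - L/287 = -505*L/62566)
R(j) = ⅐
(-292825 + (160 + R(15/15)*218)) + v(-98) = (-292825 + (160 + (⅐)*218)) - 505/62566*(-98) = (-292825 + (160 + 218/7)) + 3535/4469 = (-292825 + 1338/7) + 3535/4469 = -2048437/7 + 3535/4469 = -9154440208/31283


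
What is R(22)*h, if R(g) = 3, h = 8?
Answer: 24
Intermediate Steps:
R(22)*h = 3*8 = 24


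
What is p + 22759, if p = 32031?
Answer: 54790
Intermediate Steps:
p + 22759 = 32031 + 22759 = 54790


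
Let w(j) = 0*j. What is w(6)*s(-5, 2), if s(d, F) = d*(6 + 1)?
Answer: 0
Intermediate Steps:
w(j) = 0
s(d, F) = 7*d (s(d, F) = d*7 = 7*d)
w(6)*s(-5, 2) = 0*(7*(-5)) = 0*(-35) = 0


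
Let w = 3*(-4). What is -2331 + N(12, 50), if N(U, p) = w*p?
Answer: -2931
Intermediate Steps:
w = -12
N(U, p) = -12*p
-2331 + N(12, 50) = -2331 - 12*50 = -2331 - 600 = -2931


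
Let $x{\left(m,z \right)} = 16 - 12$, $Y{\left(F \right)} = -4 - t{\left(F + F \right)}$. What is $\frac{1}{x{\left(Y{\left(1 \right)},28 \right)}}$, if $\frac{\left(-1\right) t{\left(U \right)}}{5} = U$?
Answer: $\frac{1}{4} \approx 0.25$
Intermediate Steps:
$t{\left(U \right)} = - 5 U$
$Y{\left(F \right)} = -4 + 10 F$ ($Y{\left(F \right)} = -4 - - 5 \left(F + F\right) = -4 - - 5 \cdot 2 F = -4 - - 10 F = -4 + 10 F$)
$x{\left(m,z \right)} = 4$
$\frac{1}{x{\left(Y{\left(1 \right)},28 \right)}} = \frac{1}{4}$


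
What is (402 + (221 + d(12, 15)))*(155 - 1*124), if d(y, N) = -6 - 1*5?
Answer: 18972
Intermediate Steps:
d(y, N) = -11 (d(y, N) = -6 - 5 = -11)
(402 + (221 + d(12, 15)))*(155 - 1*124) = (402 + (221 - 11))*(155 - 1*124) = (402 + 210)*(155 - 124) = 612*31 = 18972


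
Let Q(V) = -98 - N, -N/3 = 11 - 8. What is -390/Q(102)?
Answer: 390/89 ≈ 4.3820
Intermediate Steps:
N = -9 (N = -3*(11 - 8) = -3*3 = -9)
Q(V) = -89 (Q(V) = -98 - 1*(-9) = -98 + 9 = -89)
-390/Q(102) = -390/(-89) = -390*(-1/89) = 390/89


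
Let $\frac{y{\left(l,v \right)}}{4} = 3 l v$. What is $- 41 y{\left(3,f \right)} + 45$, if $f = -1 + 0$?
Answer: $1521$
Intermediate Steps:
$f = -1$
$y{\left(l,v \right)} = 12 l v$ ($y{\left(l,v \right)} = 4 \cdot 3 l v = 12 l v$)
$- 41 y{\left(3,f \right)} + 45 = - 41 \cdot 12 \cdot 3 \left(-1\right) + 45 = \left(-41\right) \left(-36\right) + 45 = 1476 + 45 = 1521$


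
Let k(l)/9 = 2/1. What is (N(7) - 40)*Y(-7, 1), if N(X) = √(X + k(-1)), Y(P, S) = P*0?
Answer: 0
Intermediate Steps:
k(l) = 18 (k(l) = 9*(2/1) = 9*(2*1) = 9*2 = 18)
Y(P, S) = 0
N(X) = √(18 + X) (N(X) = √(X + 18) = √(18 + X))
(N(7) - 40)*Y(-7, 1) = (√(18 + 7) - 40)*0 = (√25 - 40)*0 = (5 - 40)*0 = -35*0 = 0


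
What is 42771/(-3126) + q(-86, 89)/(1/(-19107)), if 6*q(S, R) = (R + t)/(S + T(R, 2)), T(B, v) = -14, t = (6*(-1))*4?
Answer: 42852097/20840 ≈ 2056.2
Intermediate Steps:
t = -24 (t = -6*4 = -24)
q(S, R) = (-24 + R)/(6*(-14 + S)) (q(S, R) = ((R - 24)/(S - 14))/6 = ((-24 + R)/(-14 + S))/6 = (-24 + R)/(6*(-14 + S)))
42771/(-3126) + q(-86, 89)/(1/(-19107)) = 42771/(-3126) + ((-24 + 89)/(6*(-14 - 86)))/(1/(-19107)) = 42771*(-1/3126) + ((⅙)*65/(-100))/(-1/19107) = -14257/1042 + ((⅙)*(-1/100)*65)*(-19107) = -14257/1042 - 13/120*(-19107) = -14257/1042 + 82797/40 = 42852097/20840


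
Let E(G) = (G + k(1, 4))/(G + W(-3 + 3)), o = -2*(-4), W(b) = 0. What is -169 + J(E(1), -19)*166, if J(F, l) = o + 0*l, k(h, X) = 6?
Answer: 1159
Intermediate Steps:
o = 8
E(G) = (6 + G)/G (E(G) = (G + 6)/(G + 0) = (6 + G)/G)
J(F, l) = 8 (J(F, l) = 8 + 0*l = 8 + 0 = 8)
-169 + J(E(1), -19)*166 = -169 + 8*166 = -169 + 1328 = 1159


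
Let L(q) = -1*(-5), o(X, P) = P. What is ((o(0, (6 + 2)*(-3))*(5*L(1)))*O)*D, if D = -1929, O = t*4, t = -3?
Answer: -13888800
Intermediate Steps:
L(q) = 5
O = -12 (O = -3*4 = -12)
((o(0, (6 + 2)*(-3))*(5*L(1)))*O)*D = ((((6 + 2)*(-3))*(5*5))*(-12))*(-1929) = (((8*(-3))*25)*(-12))*(-1929) = (-24*25*(-12))*(-1929) = -600*(-12)*(-1929) = 7200*(-1929) = -13888800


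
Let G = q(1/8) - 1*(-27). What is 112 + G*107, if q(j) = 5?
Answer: 3536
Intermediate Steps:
G = 32 (G = 5 - 1*(-27) = 5 + 27 = 32)
112 + G*107 = 112 + 32*107 = 112 + 3424 = 3536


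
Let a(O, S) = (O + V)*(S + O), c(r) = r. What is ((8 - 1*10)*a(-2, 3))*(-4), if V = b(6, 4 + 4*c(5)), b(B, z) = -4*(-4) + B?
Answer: 160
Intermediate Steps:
b(B, z) = 16 + B
V = 22 (V = 16 + 6 = 22)
a(O, S) = (22 + O)*(O + S) (a(O, S) = (O + 22)*(S + O) = (22 + O)*(O + S))
((8 - 1*10)*a(-2, 3))*(-4) = ((8 - 1*10)*((-2)**2 + 22*(-2) + 22*3 - 2*3))*(-4) = ((8 - 10)*(4 - 44 + 66 - 6))*(-4) = -2*20*(-4) = -40*(-4) = 160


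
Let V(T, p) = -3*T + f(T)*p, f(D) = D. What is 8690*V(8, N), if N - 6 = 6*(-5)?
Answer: -1877040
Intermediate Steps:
N = -24 (N = 6 + 6*(-5) = 6 - 30 = -24)
V(T, p) = -3*T + T*p
8690*V(8, N) = 8690*(8*(-3 - 24)) = 8690*(8*(-27)) = 8690*(-216) = -1877040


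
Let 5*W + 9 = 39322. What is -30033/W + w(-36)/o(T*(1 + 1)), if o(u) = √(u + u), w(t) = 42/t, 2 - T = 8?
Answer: -150165/39313 + 7*I*√6/72 ≈ -3.8197 + 0.23814*I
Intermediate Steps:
W = 39313/5 (W = -9/5 + (⅕)*39322 = -9/5 + 39322/5 = 39313/5 ≈ 7862.6)
T = -6 (T = 2 - 1*8 = 2 - 8 = -6)
o(u) = √2*√u (o(u) = √(2*u) = √2*√u)
-30033/W + w(-36)/o(T*(1 + 1)) = -30033/39313/5 + (42/(-36))/((√2*√(-6*(1 + 1)))) = -30033*5/39313 + (42*(-1/36))/((√2*√(-6*2))) = -150165/39313 - 7*(-I*√6/12)/6 = -150165/39313 - (-7)*I*√6/72 = -150165/39313 + 7*I*√6/72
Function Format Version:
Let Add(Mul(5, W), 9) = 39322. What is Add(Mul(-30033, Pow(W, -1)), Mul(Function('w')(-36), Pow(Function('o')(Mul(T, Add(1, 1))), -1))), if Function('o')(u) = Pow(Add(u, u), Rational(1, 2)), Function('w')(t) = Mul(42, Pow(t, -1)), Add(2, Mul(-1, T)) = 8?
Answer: Add(Rational(-150165, 39313), Mul(Rational(7, 72), I, Pow(6, Rational(1, 2)))) ≈ Add(-3.8197, Mul(0.23814, I))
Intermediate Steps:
W = Rational(39313, 5) (W = Add(Rational(-9, 5), Mul(Rational(1, 5), 39322)) = Add(Rational(-9, 5), Rational(39322, 5)) = Rational(39313, 5) ≈ 7862.6)
T = -6 (T = Add(2, Mul(-1, 8)) = Add(2, -8) = -6)
Function('o')(u) = Mul(Pow(2, Rational(1, 2)), Pow(u, Rational(1, 2))) (Function('o')(u) = Pow(Mul(2, u), Rational(1, 2)) = Mul(Pow(2, Rational(1, 2)), Pow(u, Rational(1, 2))))
Add(Mul(-30033, Pow(W, -1)), Mul(Function('w')(-36), Pow(Function('o')(Mul(T, Add(1, 1))), -1))) = Add(Mul(-30033, Pow(Rational(39313, 5), -1)), Mul(Mul(42, Pow(-36, -1)), Pow(Mul(Pow(2, Rational(1, 2)), Pow(Mul(-6, Add(1, 1)), Rational(1, 2))), -1))) = Add(Mul(-30033, Rational(5, 39313)), Mul(Mul(42, Rational(-1, 36)), Pow(Mul(Pow(2, Rational(1, 2)), Pow(Mul(-6, 2), Rational(1, 2))), -1))) = Add(Rational(-150165, 39313), Mul(Rational(-7, 6), Pow(Mul(Pow(2, Rational(1, 2)), Pow(-12, Rational(1, 2))), -1))) = Add(Rational(-150165, 39313), Mul(Rational(-7, 6), Pow(Mul(Pow(2, Rational(1, 2)), Mul(2, I, Pow(3, Rational(1, 2)))), -1))) = Add(Rational(-150165, 39313), Mul(Rational(-7, 6), Pow(Mul(2, I, Pow(6, Rational(1, 2))), -1))) = Add(Rational(-150165, 39313), Mul(Rational(-7, 6), Mul(Rational(-1, 12), I, Pow(6, Rational(1, 2))))) = Add(Rational(-150165, 39313), Mul(Rational(7, 72), I, Pow(6, Rational(1, 2))))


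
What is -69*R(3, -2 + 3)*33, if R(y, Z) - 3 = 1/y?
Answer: -7590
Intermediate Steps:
R(y, Z) = 3 + 1/y
-69*R(3, -2 + 3)*33 = -69*(3 + 1/3)*33 = -69*(3 + ⅓)*33 = -69*10/3*33 = -230*33 = -7590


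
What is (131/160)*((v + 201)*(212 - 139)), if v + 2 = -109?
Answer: 86067/16 ≈ 5379.2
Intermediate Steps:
v = -111 (v = -2 - 109 = -111)
(131/160)*((v + 201)*(212 - 139)) = (131/160)*((-111 + 201)*(212 - 139)) = (131*(1/160))*(90*73) = (131/160)*6570 = 86067/16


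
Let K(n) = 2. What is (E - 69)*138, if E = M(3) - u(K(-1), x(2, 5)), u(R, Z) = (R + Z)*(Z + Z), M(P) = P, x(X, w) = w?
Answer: -18768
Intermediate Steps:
u(R, Z) = 2*Z*(R + Z) (u(R, Z) = (R + Z)*(2*Z) = 2*Z*(R + Z))
E = -67 (E = 3 - 2*5*(2 + 5) = 3 - 2*5*7 = 3 - 1*70 = 3 - 70 = -67)
(E - 69)*138 = (-67 - 69)*138 = -136*138 = -18768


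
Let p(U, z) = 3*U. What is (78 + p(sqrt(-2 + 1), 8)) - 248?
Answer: -170 + 3*I ≈ -170.0 + 3.0*I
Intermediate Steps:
(78 + p(sqrt(-2 + 1), 8)) - 248 = (78 + 3*sqrt(-2 + 1)) - 248 = (78 + 3*sqrt(-1)) - 248 = (78 + 3*I) - 248 = -170 + 3*I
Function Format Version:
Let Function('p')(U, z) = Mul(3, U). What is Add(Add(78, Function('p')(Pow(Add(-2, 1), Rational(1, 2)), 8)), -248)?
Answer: Add(-170, Mul(3, I)) ≈ Add(-170.00, Mul(3.0000, I))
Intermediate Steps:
Add(Add(78, Function('p')(Pow(Add(-2, 1), Rational(1, 2)), 8)), -248) = Add(Add(78, Mul(3, Pow(Add(-2, 1), Rational(1, 2)))), -248) = Add(Add(78, Mul(3, Pow(-1, Rational(1, 2)))), -248) = Add(Add(78, Mul(3, I)), -248) = Add(-170, Mul(3, I))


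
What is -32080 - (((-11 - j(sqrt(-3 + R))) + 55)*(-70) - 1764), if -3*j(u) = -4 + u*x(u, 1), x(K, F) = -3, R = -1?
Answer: -81988/3 - 140*I ≈ -27329.0 - 140.0*I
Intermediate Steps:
j(u) = 4/3 + u (j(u) = -(-4 + u*(-3))/3 = -(-4 - 3*u)/3 = 4/3 + u)
-32080 - (((-11 - j(sqrt(-3 + R))) + 55)*(-70) - 1764) = -32080 - (((-11 - (4/3 + sqrt(-3 - 1))) + 55)*(-70) - 1764) = -32080 - (((-11 - (4/3 + sqrt(-4))) + 55)*(-70) - 1764) = -32080 - (((-11 - (4/3 + 2*I)) + 55)*(-70) - 1764) = -32080 - (((-11 + (-4/3 - 2*I)) + 55)*(-70) - 1764) = -32080 - (((-37/3 - 2*I) + 55)*(-70) - 1764) = -32080 - ((128/3 - 2*I)*(-70) - 1764) = -32080 - ((-8960/3 + 140*I) - 1764) = -32080 - (-14252/3 + 140*I) = -32080 + (14252/3 - 140*I) = -81988/3 - 140*I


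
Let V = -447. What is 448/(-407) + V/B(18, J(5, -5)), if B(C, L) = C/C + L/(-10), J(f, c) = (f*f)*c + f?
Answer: -187753/5291 ≈ -35.485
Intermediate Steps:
J(f, c) = f + c*f² (J(f, c) = f²*c + f = c*f² + f = f + c*f²)
B(C, L) = 1 - L/10 (B(C, L) = 1 + L*(-⅒) = 1 - L/10)
448/(-407) + V/B(18, J(5, -5)) = 448/(-407) - 447/(1 - (1 - 5*5)/2) = 448*(-1/407) - 447/(1 - (1 - 25)/2) = -448/407 - 447/(1 - (-24)/2) = -448/407 - 447/(1 - ⅒*(-120)) = -448/407 - 447/(1 + 12) = -448/407 - 447/13 = -187753/5291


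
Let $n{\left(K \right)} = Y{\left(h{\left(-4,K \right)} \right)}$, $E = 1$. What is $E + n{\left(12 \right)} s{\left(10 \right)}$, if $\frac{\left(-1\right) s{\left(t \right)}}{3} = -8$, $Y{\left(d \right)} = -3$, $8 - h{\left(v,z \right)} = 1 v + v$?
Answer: $-71$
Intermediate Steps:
$h{\left(v,z \right)} = 8 - 2 v$ ($h{\left(v,z \right)} = 8 - \left(1 v + v\right) = 8 - \left(v + v\right) = 8 - 2 v$)
$s{\left(t \right)} = 24$ ($s{\left(t \right)} = \left(-3\right) \left(-8\right) = 24$)
$n{\left(K \right)} = -3$
$E + n{\left(12 \right)} s{\left(10 \right)} = 1 - 72 = -71$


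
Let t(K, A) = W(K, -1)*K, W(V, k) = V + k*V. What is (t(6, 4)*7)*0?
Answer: 0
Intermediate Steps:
W(V, k) = V + V*k
t(K, A) = 0 (t(K, A) = (K*(1 - 1))*K = (K*0)*K = 0*K = 0)
(t(6, 4)*7)*0 = (0*7)*0 = 0*0 = 0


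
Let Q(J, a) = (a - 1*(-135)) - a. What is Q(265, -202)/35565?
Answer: 9/2371 ≈ 0.0037959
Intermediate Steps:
Q(J, a) = 135 (Q(J, a) = (a + 135) - a = (135 + a) - a = 135)
Q(265, -202)/35565 = 135/35565 = 135*(1/35565) = 9/2371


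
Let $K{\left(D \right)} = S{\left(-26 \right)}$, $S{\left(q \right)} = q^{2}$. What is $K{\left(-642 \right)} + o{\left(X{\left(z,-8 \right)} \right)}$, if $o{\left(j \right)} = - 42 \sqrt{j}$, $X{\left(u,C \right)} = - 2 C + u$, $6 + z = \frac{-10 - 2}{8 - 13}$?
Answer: $676 - \frac{42 \sqrt{310}}{5} \approx 528.1$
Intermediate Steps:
$K{\left(D \right)} = 676$ ($K{\left(D \right)} = \left(-26\right)^{2} = 676$)
$z = - \frac{18}{5}$ ($z = -6 + \frac{-10 - 2}{8 - 13} = -6 - \frac{12}{-5} = -6 - - \frac{12}{5} = -6 + \frac{12}{5} = - \frac{18}{5} \approx -3.6$)
$X{\left(u,C \right)} = u - 2 C$
$K{\left(-642 \right)} + o{\left(X{\left(z,-8 \right)} \right)} = 676 - 42 \sqrt{- \frac{18}{5} - -16} = 676 - 42 \sqrt{- \frac{18}{5} + 16} = 676 - 42 \sqrt{\frac{62}{5}} = 676 - 42 \frac{\sqrt{310}}{5} = 676 - \frac{42 \sqrt{310}}{5}$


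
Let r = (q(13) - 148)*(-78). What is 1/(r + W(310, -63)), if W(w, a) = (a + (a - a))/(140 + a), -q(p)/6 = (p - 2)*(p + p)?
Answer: 11/1599303 ≈ 6.8780e-6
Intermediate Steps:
q(p) = -12*p*(-2 + p) (q(p) = -6*(p - 2)*(p + p) = -6*(-2 + p)*2*p = -12*p*(-2 + p))
W(w, a) = a/(140 + a) (W(w, a) = (a + 0)/(140 + a) = a/(140 + a))
r = 145392 (r = (12*13*(2 - 1*13) - 148)*(-78) = (12*13*(2 - 13) - 148)*(-78) = (12*13*(-11) - 148)*(-78) = (-1716 - 148)*(-78) = -1864*(-78) = 145392)
1/(r + W(310, -63)) = 1/(145392 - 63/(140 - 63)) = 1/(145392 - 63/77) = 1/(145392 - 63*1/77) = 1/(145392 - 9/11) = 1/(1599303/11) = 11/1599303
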